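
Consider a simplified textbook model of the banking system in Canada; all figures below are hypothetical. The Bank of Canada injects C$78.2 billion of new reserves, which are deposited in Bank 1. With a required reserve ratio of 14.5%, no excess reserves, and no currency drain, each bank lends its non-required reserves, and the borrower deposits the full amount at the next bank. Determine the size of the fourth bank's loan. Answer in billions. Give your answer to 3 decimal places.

Each bank lends a fraction (1 − rr) = 0.8550 of the deposit it receives, so Bank 4 receives 78.2·0.8550^3 and lends 78.2·0.8550^4 ≈ 41.7899 billion.

C$41.790 billion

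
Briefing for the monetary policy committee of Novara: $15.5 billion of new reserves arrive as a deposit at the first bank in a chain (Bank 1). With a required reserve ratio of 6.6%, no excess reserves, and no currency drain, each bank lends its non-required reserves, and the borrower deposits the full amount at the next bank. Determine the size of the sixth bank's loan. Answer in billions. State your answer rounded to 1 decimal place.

$10.3 billion

Each bank lends a fraction (1 − rr) = 0.9340 of the deposit it receives, so Bank 6 receives 15.5·0.9340^5 and lends 15.5·0.9340^6 ≈ 10.2899 billion.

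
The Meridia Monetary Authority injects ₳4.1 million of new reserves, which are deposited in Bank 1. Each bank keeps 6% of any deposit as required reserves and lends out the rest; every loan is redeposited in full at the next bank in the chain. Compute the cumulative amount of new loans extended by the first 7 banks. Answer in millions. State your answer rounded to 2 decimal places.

Bank i lends (1 − rr)^i of the original deposit: Bank 1 lends 4.1·0.9400 = 3.8540, Bank 2 lends 4.1·0.9400² ≈ 3.6228, and so on.
Summing a geometric series: total = 4.1·[0.9400·(1 − 0.9400^7) / (1 − 0.9400)] ≈ 22.5795 million.

₳22.58 million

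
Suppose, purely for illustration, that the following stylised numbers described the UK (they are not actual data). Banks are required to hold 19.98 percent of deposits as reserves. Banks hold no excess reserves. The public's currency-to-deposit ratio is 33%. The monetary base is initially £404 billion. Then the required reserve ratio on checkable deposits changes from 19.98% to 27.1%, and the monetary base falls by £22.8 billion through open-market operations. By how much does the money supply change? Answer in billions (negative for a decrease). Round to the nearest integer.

Before: m₁ = (1 + 0.33) / (0.1998 + 0.33) ≈ 2.5104, MB₁ = 404, so M₁ = 2.5104 × 404 = 1014.2016 billion.
After: m₂ = (1 + 0.33) / (0.271 + 0.33) ≈ 2.2130, MB₂ = 404 − 22.8 = 381.2, so M₂ = 2.2130 × 381.2 = 843.5956 billion.
ΔM = M₂ − M₁ = 843.5956 − 1014.2016 = -170.606 billion.

-171 billion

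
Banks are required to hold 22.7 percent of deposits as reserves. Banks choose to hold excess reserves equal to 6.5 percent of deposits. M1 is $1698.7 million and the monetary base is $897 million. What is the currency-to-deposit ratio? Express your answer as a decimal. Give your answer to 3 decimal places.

0.500

Using m = M/MB = 1698.7/897 ≈ 1.893757. From m = (1 + c)/(c + rr + e), rearranging gives 1 + c = m·(c + rr + e), so c·(1 − m) = m·(rr + e) − 1.
Hence c = [m·(rr + e) − 1]/(1 − m) = [1.893757 × (0.227 + 0.065) − 1] / (1 − 1.893757) ≈ 0.500162.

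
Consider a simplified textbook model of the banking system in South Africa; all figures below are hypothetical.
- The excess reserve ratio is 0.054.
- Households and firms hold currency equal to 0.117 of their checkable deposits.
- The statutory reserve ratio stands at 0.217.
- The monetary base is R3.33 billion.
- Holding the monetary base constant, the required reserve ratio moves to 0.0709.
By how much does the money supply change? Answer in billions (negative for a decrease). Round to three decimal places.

Initially m₁ = (1 + 0.117) / (0.217 + 0.054 + 0.117) ≈ 2.87887, so M₁ = 2.87887 × 3.33 ≈ 9.5866 billion.
After the change m₂ = (1 + 0.117) / (0.0709 + 0.054 + 0.117) ≈ 4.61761, so M₂ = 4.61761 × 3.33 ≈ 15.3766 billion.
ΔM = M₂ − M₁ = 15.3766 − 9.5866 = 5.79 billion.

R5.790 billion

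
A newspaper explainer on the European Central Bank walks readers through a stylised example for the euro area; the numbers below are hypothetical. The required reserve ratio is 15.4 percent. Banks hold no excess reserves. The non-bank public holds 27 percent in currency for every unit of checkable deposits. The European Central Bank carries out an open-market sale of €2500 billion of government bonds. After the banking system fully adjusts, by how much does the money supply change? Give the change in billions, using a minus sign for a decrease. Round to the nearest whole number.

The money multiplier is m = (1 + c) / (rr + c) = (1 + 0.27) / (0.154 + 0.27) ≈ 2.99528.
The sale removes 2500 billion of base, so ΔM = m × ΔMB = 2.99528 × (−2500) = -7488.2 billion.

-7488 billion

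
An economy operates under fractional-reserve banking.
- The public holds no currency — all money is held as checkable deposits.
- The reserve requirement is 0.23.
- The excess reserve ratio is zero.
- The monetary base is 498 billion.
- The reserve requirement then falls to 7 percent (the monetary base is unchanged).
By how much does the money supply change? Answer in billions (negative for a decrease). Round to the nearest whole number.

Initially m₁ = 1 / (0.23) ≈ 4.3478, so M₁ = 4.3478 × 498 = 2165.2044 billion.
After the change m₂ = 1 / (0.07) ≈ 14.2857, so M₂ = 14.2857 × 498 = 7114.2786 billion.
ΔM = M₂ − M₁ = 7114.2786 − 2165.2044 = 4949.0742 billion.

4949 billion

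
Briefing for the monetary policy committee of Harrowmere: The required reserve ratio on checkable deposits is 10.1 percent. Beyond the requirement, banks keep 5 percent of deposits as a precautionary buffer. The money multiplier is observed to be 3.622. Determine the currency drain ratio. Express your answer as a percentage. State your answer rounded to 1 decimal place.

17.3%

Using m = 3.622. From m = (1 + c)/(c + rr + e), rearranging gives 1 + c = m·(c + rr + e), so c·(1 − m) = m·(rr + e) − 1.
Hence c = [m·(rr + e) − 1]/(1 − m) = [3.622 × (0.101 + 0.05) − 1] / (1 − 3.622) ≈ 0.172799.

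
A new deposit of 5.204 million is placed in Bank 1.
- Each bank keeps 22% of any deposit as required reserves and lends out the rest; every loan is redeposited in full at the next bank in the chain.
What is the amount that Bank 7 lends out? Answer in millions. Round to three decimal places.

0.914 million

Each bank lends a fraction (1 − rr) = 0.7800 of the deposit it receives, so Bank 7 receives 5.204·0.7800^6 and lends 5.204·0.7800^7 ≈ 0.9141 million.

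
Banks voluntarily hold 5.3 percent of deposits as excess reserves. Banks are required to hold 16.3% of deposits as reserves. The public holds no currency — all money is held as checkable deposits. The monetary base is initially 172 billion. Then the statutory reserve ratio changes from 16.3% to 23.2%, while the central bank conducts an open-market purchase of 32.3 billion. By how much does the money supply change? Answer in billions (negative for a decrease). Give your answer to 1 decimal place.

Before: m₁ = 1 / (0.163 + 0.053) ≈ 4.62963, MB₁ = 172, so M₁ = 4.62963 × 172 ≈ 796.2964 billion.
After: m₂ = 1 / (0.232 + 0.053) ≈ 3.50877, MB₂ = 172 + 32.3 = 204.3, so M₂ = 3.50877 × 204.3 ≈ 716.8417 billion.
ΔM = M₂ − M₁ = 716.8417 − 796.2964 = -79.4547 billion.

-79.5 billion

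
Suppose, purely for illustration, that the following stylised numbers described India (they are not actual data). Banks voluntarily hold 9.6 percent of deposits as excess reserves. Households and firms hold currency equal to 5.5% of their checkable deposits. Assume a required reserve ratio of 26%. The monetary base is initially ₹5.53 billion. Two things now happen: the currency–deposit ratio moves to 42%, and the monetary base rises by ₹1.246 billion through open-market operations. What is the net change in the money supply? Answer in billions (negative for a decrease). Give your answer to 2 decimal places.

-1.80 billion

Before: m₁ = (1 + 0.055) / (0.26 + 0.096 + 0.055) ≈ 2.5669, MB₁ = 5.53, so M₁ = 2.5669 × 5.53 ≈ 14.195 billion.
After: m₂ = (1 + 0.42) / (0.26 + 0.096 + 0.42) ≈ 1.8299, MB₂ = 5.53 + 1.246 = 6.776, so M₂ = 1.8299 × 6.776 ≈ 12.3994 billion.
ΔM = M₂ − M₁ = 12.3994 − 14.195 = -1.7956 billion.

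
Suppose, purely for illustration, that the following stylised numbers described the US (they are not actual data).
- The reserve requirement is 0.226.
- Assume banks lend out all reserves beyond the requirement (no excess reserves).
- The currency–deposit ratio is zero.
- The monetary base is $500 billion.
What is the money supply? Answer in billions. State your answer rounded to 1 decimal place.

With no currency drain or excess reserves, the money multiplier is m = 1/rr = 1/0.226 ≈ 4.42478.
Money supply M = m × MB = 4.42478 × 500 = 2212.39 billion.

$2212.4 billion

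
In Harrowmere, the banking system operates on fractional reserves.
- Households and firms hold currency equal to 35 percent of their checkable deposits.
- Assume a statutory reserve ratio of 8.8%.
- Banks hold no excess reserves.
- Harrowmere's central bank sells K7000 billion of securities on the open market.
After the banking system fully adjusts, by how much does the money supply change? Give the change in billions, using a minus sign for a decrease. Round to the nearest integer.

-21575 billion

The money multiplier is m = (1 + c) / (rr + c) = (1 + 0.35) / (0.088 + 0.35) ≈ 3.08219.
The sale removes 7000 billion of base, so ΔM = m × ΔMB = 3.08219 × (−7000) = -21575.33 billion.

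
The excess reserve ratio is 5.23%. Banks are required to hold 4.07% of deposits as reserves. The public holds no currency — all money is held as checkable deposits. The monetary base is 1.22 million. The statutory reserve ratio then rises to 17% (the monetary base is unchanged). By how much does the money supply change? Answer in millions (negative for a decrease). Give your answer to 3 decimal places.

-7.630 million

Initially m₁ = 1 / (0.0407 + 0.0523) ≈ 10.75269, so M₁ = 10.75269 × 1.22 ≈ 13.1183 million.
After the change m₂ = 1 / (0.17 + 0.0523) ≈ 4.49843, so M₂ = 4.49843 × 1.22 ≈ 5.4881 million.
ΔM = M₂ − M₁ = 5.4881 − 13.1183 = -7.6302 million.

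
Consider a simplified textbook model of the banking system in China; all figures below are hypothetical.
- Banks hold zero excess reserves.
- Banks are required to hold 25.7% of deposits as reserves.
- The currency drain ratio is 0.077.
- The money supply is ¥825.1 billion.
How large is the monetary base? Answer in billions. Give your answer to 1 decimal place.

¥255.9 billion

The money multiplier is m = (1 + c) / (rr + c) = (1 + 0.077) / (0.257 + 0.077) ≈ 3.22455.
MB = M / m = 825.1 / 3.22455 ≈ 255.8807 billion.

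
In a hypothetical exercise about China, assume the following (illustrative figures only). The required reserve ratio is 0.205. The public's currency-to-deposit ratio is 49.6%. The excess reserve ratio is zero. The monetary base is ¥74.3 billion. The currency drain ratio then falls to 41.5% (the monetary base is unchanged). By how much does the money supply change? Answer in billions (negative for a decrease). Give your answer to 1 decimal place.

Initially m₁ = (1 + 0.496) / (0.205 + 0.496) ≈ 2.1341, so M₁ = 2.1341 × 74.3 ≈ 158.5636 billion.
After the change m₂ = (1 + 0.415) / (0.205 + 0.415) ≈ 2.2823, so M₂ = 2.2823 × 74.3 ≈ 169.5749 billion.
ΔM = M₂ − M₁ = 169.5749 − 158.5636 = 11.0113 billion.

¥11.0 billion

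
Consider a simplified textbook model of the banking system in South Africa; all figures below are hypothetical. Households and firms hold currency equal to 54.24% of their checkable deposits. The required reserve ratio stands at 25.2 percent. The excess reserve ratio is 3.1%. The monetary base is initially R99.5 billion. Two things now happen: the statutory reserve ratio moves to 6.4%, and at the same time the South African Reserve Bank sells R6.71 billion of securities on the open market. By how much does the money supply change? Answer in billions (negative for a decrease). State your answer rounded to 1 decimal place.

Before: m₁ = (1 + 0.5424) / (0.252 + 0.031 + 0.5424) ≈ 1.8687, MB₁ = 99.5, so M₁ = 1.8687 × 99.5 ≈ 185.9357 billion.
After: m₂ = (1 + 0.5424) / (0.064 + 0.031 + 0.5424) ≈ 2.4198, MB₂ = 99.5 − 6.71 = 92.79, so M₂ = 2.4198 × 92.79 ≈ 224.5332 billion.
ΔM = M₂ − M₁ = 224.5332 − 185.9357 = 38.5975 billion.

R38.6 billion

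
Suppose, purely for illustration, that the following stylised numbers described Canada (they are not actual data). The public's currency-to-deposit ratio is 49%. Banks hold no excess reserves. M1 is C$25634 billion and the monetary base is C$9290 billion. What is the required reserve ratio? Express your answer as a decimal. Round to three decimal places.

0.050

Using m = M/MB = 25634/9290 ≈ 2.759311. Since m = (1 + c)/(c + rr + e), the denominator satisfies c + rr + e = (1 + c)/m = (1 + 0.49) / 2.759311 ≈ 0.539990.
With c = 0.49 and e = 0, the required reserve ratio is 0.539990 − 0.49 − 0 = 0.04999.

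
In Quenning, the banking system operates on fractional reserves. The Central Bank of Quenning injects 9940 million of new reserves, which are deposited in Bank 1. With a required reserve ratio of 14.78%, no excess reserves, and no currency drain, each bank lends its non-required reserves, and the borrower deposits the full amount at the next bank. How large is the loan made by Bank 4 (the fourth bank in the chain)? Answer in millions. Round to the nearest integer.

5243 million

Each bank lends a fraction (1 − rr) = 0.8522 of the deposit it receives, so Bank 4 receives 9940·0.8522^3 and lends 9940·0.8522^4 ≈ 5242.6698 million.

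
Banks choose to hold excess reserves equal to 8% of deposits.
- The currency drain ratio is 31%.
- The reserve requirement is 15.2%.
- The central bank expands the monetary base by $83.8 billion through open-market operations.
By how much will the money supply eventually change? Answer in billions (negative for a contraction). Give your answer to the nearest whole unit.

$203 billion

The money multiplier is m = (1 + c) / (rr + e + c) = (1 + 0.31) / (0.152 + 0.08 + 0.31) ≈ 2.4170.
The purchase adds 83.8 billion of base, so ΔM = m × ΔMB = 2.4170 × (+83.8) = 202.5446 billion.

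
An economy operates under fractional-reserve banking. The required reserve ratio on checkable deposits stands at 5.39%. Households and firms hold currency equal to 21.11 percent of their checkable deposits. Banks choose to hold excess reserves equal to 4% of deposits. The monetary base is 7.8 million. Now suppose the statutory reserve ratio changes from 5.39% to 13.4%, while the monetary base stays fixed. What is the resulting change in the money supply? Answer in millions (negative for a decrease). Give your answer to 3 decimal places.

Initially m₁ = (1 + 0.2111) / (0.0539 + 0.04 + 0.2111) ≈ 3.97082, so M₁ = 3.97082 × 7.8 ≈ 30.9724 million.
After the change m₂ = (1 + 0.2111) / (0.134 + 0.04 + 0.2111) ≈ 3.14490, so M₂ = 3.14490 × 7.8 ≈ 24.5302 million.
ΔM = M₂ − M₁ = 24.5302 − 30.9724 = -6.4422 million.

-6.442 million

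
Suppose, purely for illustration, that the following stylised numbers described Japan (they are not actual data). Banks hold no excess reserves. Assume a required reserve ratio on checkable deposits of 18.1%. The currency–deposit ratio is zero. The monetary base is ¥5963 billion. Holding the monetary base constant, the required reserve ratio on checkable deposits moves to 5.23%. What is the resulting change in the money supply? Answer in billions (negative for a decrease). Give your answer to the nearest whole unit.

Initially m₁ = 1 / (0.181) ≈ 5.52486, so M₁ = 5.52486 × 5963 ≈ 32944.7402 billion.
After the change m₂ = 1 / (0.0523) ≈ 19.12046, so M₂ = 19.12046 × 5963 ≈ 114015.303 billion.
ΔM = M₂ − M₁ = 114015.303 − 32944.7402 = 81070.5628 billion.

¥81071 billion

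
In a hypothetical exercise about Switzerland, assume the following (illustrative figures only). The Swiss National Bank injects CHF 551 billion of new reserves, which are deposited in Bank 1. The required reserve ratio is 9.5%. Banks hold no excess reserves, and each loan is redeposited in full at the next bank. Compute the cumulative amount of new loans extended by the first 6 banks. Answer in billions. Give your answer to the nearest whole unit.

CHF 2365 billion

Bank i lends (1 − rr)^i of the original deposit: Bank 1 lends 551·0.9050 = 498.6550, Bank 2 lends 551·0.9050² ≈ 451.2828, and so on.
Summing a geometric series: total = 551·[0.9050·(1 − 0.9050^6) / (1 − 0.9050)] ≈ 2365.1807 billion.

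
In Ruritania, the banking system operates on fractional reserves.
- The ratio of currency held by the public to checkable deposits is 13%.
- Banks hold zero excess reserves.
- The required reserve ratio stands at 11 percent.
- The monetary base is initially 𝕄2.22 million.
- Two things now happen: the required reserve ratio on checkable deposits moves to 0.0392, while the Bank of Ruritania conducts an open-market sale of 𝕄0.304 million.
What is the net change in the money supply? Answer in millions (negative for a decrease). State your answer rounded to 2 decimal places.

Before: m₁ = (1 + 0.13) / (0.11 + 0.13) ≈ 4.7083, MB₁ = 2.22, so M₁ = 4.7083 × 2.22 ≈ 10.4524 million.
After: m₂ = (1 + 0.13) / (0.0392 + 0.13) ≈ 6.6785, MB₂ = 2.22 − 0.304 = 1.916, so M₂ = 6.6785 × 1.916 ≈ 12.796 million.
ΔM = M₂ − M₁ = 12.796 − 10.4524 = 2.3436 million.

𝕄2.34 million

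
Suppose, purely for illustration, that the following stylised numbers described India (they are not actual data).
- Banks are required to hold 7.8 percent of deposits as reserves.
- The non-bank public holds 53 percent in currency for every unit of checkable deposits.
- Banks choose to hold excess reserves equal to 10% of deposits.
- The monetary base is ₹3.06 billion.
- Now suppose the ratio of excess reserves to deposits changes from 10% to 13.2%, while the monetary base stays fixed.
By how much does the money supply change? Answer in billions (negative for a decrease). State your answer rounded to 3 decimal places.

-0.286 billion

Initially m₁ = (1 + 0.53) / (0.078 + 0.1 + 0.53) ≈ 2.16102, so M₁ = 2.16102 × 3.06 ≈ 6.6127 billion.
After the change m₂ = (1 + 0.53) / (0.078 + 0.132 + 0.53) ≈ 2.06757, so M₂ = 2.06757 × 3.06 ≈ 6.3268 billion.
ΔM = M₂ − M₁ = 6.3268 − 6.6127 = -0.2859 billion.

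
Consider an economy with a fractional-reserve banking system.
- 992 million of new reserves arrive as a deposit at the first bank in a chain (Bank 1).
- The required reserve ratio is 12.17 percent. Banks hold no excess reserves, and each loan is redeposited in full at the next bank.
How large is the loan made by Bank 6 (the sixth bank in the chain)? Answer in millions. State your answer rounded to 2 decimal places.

455.37 million

Each bank lends a fraction (1 − rr) = 0.8783 of the deposit it receives, so Bank 6 receives 992·0.8783^5 and lends 992·0.8783^6 ≈ 455.3748 million.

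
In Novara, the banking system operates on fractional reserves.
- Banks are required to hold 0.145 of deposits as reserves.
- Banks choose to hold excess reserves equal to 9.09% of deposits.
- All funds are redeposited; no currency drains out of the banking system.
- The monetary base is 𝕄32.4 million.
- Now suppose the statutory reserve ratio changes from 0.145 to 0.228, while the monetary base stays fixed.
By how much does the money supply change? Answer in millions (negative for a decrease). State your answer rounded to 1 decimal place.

Initially m₁ = 1 / (0.145 + 0.0909) ≈ 4.2391, so M₁ = 4.2391 × 32.4 ≈ 137.3468 million.
After the change m₂ = 1 / (0.228 + 0.0909) ≈ 3.1358, so M₂ = 3.1358 × 32.4 ≈ 101.5999 million.
ΔM = M₂ − M₁ = 101.5999 − 137.3468 = -35.7469 million.

-35.7 million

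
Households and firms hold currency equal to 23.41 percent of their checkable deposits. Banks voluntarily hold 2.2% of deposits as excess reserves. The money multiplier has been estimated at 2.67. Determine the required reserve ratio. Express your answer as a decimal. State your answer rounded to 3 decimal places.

0.206

Using m = 2.67. Since m = (1 + c)/(c + rr + e), the denominator satisfies c + rr + e = (1 + c)/m = (1 + 0.2341) / 2.67 ≈ 0.462210.
With c = 0.2341 and e = 0.022, the required reserve ratio is 0.462210 − 0.2341 − 0.022 = 0.20611.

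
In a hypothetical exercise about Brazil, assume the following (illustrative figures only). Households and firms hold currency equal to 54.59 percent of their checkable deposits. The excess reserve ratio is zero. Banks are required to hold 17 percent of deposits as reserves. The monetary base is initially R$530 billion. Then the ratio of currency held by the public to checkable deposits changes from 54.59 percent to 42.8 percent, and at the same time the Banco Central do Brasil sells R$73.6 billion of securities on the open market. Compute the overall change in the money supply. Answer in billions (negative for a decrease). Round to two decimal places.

Before: m₁ = (1 + 0.5459) / (0.17 + 0.5459) ≈ 2.159380, MB₁ = 530, so M₁ = 2.159380 × 530 = 1144.4714 billion.
After: m₂ = (1 + 0.428) / (0.17 + 0.428) ≈ 2.387960, MB₂ = 530 − 73.6 = 456.4, so M₂ = 2.387960 × 456.4 ≈ 1089.8649 billion.
ΔM = M₂ − M₁ = 1089.8649 − 1144.4714 = -54.6065 billion.

-54.61 billion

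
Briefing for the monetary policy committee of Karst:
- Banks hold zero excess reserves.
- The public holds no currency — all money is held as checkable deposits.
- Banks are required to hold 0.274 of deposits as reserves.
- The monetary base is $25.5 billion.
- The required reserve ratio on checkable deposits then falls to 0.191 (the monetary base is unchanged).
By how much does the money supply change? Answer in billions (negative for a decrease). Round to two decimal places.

Initially m₁ = 1 / (0.274) ≈ 3.64964, so M₁ = 3.64964 × 25.5 ≈ 93.0658 billion.
After the change m₂ = 1 / (0.191) ≈ 5.23560, so M₂ = 5.23560 × 25.5 = 133.5078 billion.
ΔM = M₂ − M₁ = 133.5078 − 93.0658 = 40.442 billion.

$40.44 billion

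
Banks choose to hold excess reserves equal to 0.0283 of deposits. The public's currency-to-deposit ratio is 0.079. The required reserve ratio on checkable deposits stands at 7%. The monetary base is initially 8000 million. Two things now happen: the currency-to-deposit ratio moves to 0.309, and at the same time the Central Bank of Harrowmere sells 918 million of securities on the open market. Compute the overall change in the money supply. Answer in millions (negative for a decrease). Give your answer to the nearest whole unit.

Before: m₁ = (1 + 0.079) / (0.07 + 0.0283 + 0.079) ≈ 6.08573, MB₁ = 8000, so M₁ = 6.08573 × 8000 = 48685.84 million.
After: m₂ = (1 + 0.309) / (0.07 + 0.0283 + 0.309) ≈ 3.21385, MB₂ = 8000 − 918 = 7082, so M₂ = 3.21385 × 7082 = 22760.4857 million.
ΔM = M₂ − M₁ = 22760.4857 − 48685.84 = -25925.3543 million.

-25925 million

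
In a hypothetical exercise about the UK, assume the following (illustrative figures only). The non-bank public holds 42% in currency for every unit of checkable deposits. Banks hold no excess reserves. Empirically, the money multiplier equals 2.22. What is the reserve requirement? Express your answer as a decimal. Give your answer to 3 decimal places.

0.220

Using m = 2.22. Since m = (1 + c)/(c + rr + e), the denominator satisfies c + rr + e = (1 + c)/m = (1 + 0.42) / 2.22 ≈ 0.639640.
With c = 0.42 and e = 0, the reserve requirement is 0.639640 − 0.42 − 0 = 0.21964.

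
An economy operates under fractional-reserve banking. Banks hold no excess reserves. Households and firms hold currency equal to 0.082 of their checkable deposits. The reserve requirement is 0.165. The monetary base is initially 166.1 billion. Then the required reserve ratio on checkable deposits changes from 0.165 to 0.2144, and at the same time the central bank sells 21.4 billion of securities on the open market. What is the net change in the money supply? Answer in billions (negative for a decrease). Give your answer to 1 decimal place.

Before: m₁ = (1 + 0.082) / (0.165 + 0.082) ≈ 4.38057, MB₁ = 166.1, so M₁ = 4.38057 × 166.1 ≈ 727.6127 billion.
After: m₂ = (1 + 0.082) / (0.2144 + 0.082) ≈ 3.65047, MB₂ = 166.1 − 21.4 = 144.7, so M₂ = 3.65047 × 144.7 ≈ 528.223 billion.
ΔM = M₂ − M₁ = 528.223 − 727.6127 = -199.3897 billion.

-199.4 billion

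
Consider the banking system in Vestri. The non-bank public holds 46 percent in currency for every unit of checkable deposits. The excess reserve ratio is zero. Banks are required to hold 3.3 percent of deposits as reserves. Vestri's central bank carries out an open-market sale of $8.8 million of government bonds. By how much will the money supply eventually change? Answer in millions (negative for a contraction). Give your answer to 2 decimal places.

The money multiplier is m = (1 + c) / (rr + c) = (1 + 0.46) / (0.033 + 0.46) ≈ 2.9615.
The sale removes 8.8 million of base, so ΔM = m × ΔMB = 2.9615 × (−8.8) = -26.0612 million.

-26.06 million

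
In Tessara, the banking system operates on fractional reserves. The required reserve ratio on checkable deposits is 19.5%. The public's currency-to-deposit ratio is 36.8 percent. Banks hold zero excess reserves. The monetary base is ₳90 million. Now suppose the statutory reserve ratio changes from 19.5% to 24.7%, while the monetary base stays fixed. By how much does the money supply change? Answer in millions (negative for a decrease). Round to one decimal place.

-18.5 million

Initially m₁ = (1 + 0.368) / (0.195 + 0.368) ≈ 2.4298, so M₁ = 2.4298 × 90 = 218.682 million.
After the change m₂ = (1 + 0.368) / (0.247 + 0.368) ≈ 2.2244, so M₂ = 2.2244 × 90 = 200.196 million.
ΔM = M₂ − M₁ = 200.196 − 218.682 = -18.486 million.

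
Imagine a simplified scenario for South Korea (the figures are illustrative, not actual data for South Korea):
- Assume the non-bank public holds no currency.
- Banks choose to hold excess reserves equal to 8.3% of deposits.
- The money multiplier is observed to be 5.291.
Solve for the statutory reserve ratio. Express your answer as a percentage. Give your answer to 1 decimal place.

10.6%

Using m = 5.291. Since m = (1 + c)/(c + rr + e), the denominator satisfies c + rr + e = (1 + c)/m = (1 + 0) / 5.291 ≈ 0.189000.
With c = 0 and e = 0.083, the statutory reserve ratio is 0.189000 − 0 − 0.083 = 0.106.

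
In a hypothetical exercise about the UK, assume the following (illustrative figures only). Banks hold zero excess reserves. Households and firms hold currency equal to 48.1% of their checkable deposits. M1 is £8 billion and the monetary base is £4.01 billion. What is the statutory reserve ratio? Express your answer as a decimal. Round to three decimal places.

Using m = M/MB = 8/4.01 ≈ 1.995012. Since m = (1 + c)/(c + rr + e), the denominator satisfies c + rr + e = (1 + c)/m = (1 + 0.481) / 1.995012 ≈ 0.742351.
With c = 0.481 and e = 0, the statutory reserve ratio is 0.742351 − 0.481 − 0 = 0.261351.

0.261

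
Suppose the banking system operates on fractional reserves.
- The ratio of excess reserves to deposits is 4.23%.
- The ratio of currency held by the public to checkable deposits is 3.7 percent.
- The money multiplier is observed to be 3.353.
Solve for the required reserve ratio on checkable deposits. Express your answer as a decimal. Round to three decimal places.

Using m = 3.353. Since m = (1 + c)/(c + rr + e), the denominator satisfies c + rr + e = (1 + c)/m = (1 + 0.037) / 3.353 ≈ 0.309275.
With c = 0.037 and e = 0.0423, the required reserve ratio on checkable deposits is 0.309275 − 0.037 − 0.0423 = 0.229975.

0.230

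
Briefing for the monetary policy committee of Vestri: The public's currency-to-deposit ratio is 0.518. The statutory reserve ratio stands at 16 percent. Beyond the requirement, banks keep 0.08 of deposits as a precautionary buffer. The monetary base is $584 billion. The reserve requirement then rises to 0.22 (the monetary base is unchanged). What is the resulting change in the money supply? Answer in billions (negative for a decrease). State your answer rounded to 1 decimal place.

-85.8 billion

Initially m₁ = (1 + 0.518) / (0.16 + 0.08 + 0.518) ≈ 2.00264, so M₁ = 2.00264 × 584 ≈ 1169.5418 billion.
After the change m₂ = (1 + 0.518) / (0.22 + 0.08 + 0.518) ≈ 1.85575, so M₂ = 1.85575 × 584 = 1083.758 billion.
ΔM = M₂ − M₁ = 1083.758 − 1169.5418 = -85.7838 billion.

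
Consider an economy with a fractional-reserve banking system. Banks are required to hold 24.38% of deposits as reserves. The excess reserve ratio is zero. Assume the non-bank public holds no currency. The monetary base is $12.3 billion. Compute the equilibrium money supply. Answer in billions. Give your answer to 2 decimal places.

$50.45 billion

With no currency drain or excess reserves, the money multiplier is m = 1/rr = 1/0.2438 ≈ 4.10172.
Money supply M = m × MB = 4.10172 × 12.3 ≈ 50.4512 billion.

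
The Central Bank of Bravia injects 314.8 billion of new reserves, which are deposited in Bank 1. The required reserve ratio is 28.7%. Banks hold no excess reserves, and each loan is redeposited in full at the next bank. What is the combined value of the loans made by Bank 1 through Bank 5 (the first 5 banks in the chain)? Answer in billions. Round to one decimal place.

Bank i lends (1 − rr)^i of the original deposit: Bank 1 lends 314.8·0.7130 = 224.4524, Bank 2 lends 314.8·0.7130² ≈ 160.0346, and so on.
Summing a geometric series: total = 314.8·[0.7130·(1 − 0.7130^5) / (1 − 0.7130)] ≈ 637.9555 billion.

638.0 billion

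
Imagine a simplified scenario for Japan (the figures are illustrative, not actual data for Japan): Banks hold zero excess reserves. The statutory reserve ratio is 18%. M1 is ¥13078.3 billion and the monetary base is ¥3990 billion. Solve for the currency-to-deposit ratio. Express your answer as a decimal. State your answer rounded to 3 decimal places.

Using m = M/MB = 13078.3/3990 ≈ 3.277769. From m = (1 + c)/(c + rr + e), rearranging gives 1 + c = m·(c + rr + e), so c·(1 − m) = m·(rr + e) − 1.
Hence c = [m·(rr + e) − 1]/(1 − m) = [3.277769 × (0.18 + 0) − 1] / (1 − 3.277769) ≈ 0.180001.

0.180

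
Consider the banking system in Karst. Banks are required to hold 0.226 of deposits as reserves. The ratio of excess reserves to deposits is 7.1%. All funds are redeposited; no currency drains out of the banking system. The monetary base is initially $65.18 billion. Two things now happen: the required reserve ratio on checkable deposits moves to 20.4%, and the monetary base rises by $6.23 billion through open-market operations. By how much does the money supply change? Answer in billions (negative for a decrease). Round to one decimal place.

Before: m₁ = 1 / (0.226 + 0.071) ≈ 3.3670, MB₁ = 65.18, so M₁ = 3.3670 × 65.18 ≈ 219.4611 billion.
After: m₂ = 1 / (0.204 + 0.071) ≈ 3.6364, MB₂ = 65.18 + 6.23 = 71.41, so M₂ = 3.6364 × 71.41 ≈ 259.6753 billion.
ΔM = M₂ − M₁ = 259.6753 − 219.4611 = 40.2142 billion.

$40.2 billion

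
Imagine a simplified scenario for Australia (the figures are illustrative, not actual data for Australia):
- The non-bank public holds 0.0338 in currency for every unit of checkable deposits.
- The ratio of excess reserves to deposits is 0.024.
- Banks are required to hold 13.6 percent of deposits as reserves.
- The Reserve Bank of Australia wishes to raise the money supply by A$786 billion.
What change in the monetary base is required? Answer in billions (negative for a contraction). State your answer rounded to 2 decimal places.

The money multiplier is m = (1 + c) / (rr + e + c) = (1 + 0.0338) / (0.136 + 0.024 + 0.0338) ≈ 5.334365.
ΔMB = ΔM / m = (+786) / 5.334365 ≈ 147.3465 billion.

A$147.35 billion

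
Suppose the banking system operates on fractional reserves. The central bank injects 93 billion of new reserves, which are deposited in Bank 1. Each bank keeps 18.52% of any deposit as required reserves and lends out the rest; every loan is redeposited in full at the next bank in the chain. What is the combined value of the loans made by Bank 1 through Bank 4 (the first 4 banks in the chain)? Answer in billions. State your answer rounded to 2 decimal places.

228.82 billion

Bank i lends (1 − rr)^i of the original deposit: Bank 1 lends 93·0.8148 = 75.7764, Bank 2 lends 93·0.8148² ≈ 61.7426, and so on.
Summing a geometric series: total = 93·[0.8148·(1 − 0.8148^4) / (1 − 0.8148)] ≈ 228.8177 billion.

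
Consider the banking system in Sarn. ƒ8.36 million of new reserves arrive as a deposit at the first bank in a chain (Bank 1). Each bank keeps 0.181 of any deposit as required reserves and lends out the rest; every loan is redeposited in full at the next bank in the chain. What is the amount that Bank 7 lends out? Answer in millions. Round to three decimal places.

Each bank lends a fraction (1 − rr) = 0.8190 of the deposit it receives, so Bank 7 receives 8.36·0.8190^6 and lends 8.36·0.8190^7 ≈ 2.0663 million.

ƒ2.066 million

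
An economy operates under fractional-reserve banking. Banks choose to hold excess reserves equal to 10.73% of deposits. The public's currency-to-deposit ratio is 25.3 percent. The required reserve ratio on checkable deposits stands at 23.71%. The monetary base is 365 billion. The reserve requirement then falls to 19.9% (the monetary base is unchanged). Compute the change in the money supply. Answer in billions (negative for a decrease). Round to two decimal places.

Initially m₁ = (1 + 0.253) / (0.2371 + 0.1073 + 0.253) ≈ 2.097422, so M₁ = 2.097422 × 365 ≈ 765.559 billion.
After the change m₂ = (1 + 0.253) / (0.199 + 0.1073 + 0.253) ≈ 2.240300, so M₂ = 2.240300 × 365 = 817.7095 billion.
ΔM = M₂ − M₁ = 817.7095 − 765.559 = 52.1505 billion.

52.15 billion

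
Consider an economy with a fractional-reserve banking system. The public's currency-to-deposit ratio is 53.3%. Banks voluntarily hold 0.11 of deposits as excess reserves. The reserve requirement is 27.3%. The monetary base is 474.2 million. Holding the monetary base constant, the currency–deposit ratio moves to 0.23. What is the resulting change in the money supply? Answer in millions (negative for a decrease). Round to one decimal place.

157.9 million

Initially m₁ = (1 + 0.533) / (0.273 + 0.11 + 0.533) ≈ 1.67358, so M₁ = 1.67358 × 474.2 ≈ 793.6116 million.
After the change m₂ = (1 + 0.23) / (0.273 + 0.11 + 0.23) ≈ 2.00653, so M₂ = 2.00653 × 474.2 ≈ 951.4965 million.
ΔM = M₂ − M₁ = 951.4965 − 793.6116 = 157.8849 million.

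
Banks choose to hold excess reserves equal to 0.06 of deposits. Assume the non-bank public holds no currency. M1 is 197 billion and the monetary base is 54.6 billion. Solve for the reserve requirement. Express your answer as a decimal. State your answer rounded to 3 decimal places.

0.217

Using m = M/MB = 197/54.6 ≈ 3.608059. Since m = (1 + c)/(c + rr + e), the denominator satisfies c + rr + e = (1 + c)/m = (1 + 0) / 3.608059 ≈ 0.277157.
With c = 0 and e = 0.06, the reserve requirement is 0.277157 − 0 − 0.06 = 0.217157.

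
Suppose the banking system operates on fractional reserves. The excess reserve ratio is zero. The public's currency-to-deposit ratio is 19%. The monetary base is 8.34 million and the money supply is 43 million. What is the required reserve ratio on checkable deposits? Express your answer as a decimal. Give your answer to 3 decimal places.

0.041

Using m = M/MB = 43/8.34 ≈ 5.155875. Since m = (1 + c)/(c + rr + e), the denominator satisfies c + rr + e = (1 + c)/m = (1 + 0.19) / 5.155875 ≈ 0.230805.
With c = 0.19 and e = 0, the required reserve ratio on checkable deposits is 0.230805 − 0.19 − 0 = 0.040805.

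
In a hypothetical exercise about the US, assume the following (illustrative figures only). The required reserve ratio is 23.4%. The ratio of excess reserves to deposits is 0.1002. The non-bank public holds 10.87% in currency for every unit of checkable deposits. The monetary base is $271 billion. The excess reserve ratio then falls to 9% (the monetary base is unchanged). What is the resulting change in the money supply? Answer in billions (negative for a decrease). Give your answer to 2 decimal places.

$15.99 billion

Initially m₁ = (1 + 0.1087) / (0.234 + 0.1002 + 0.1087) ≈ 2.503274, so M₁ = 2.503274 × 271 ≈ 678.3873 billion.
After the change m₂ = (1 + 0.1087) / (0.234 + 0.09 + 0.1087) ≈ 2.562283, so M₂ = 2.562283 × 271 ≈ 694.3787 billion.
ΔM = M₂ − M₁ = 694.3787 − 678.3873 = 15.9914 billion.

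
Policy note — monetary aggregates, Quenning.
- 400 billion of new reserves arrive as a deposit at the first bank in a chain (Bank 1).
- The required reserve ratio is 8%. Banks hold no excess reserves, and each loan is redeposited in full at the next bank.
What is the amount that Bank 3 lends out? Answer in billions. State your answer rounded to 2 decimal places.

Each bank lends a fraction (1 − rr) = 0.9200 of the deposit it receives, so Bank 3 receives 400·0.9200^2 and lends 400·0.9200^3 = 311.4752 billion.

311.48 billion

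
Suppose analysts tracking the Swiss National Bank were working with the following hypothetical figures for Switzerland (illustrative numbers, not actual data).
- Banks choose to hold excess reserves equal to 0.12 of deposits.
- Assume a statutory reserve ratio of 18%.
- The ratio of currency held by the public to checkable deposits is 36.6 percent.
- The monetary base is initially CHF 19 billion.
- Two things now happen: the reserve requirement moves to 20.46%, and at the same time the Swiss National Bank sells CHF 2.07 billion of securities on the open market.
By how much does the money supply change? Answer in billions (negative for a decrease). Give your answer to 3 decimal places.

-5.483 billion

Before: m₁ = (1 + 0.366) / (0.18 + 0.12 + 0.366) ≈ 2.051051, MB₁ = 19, so M₁ = 2.051051 × 19 ≈ 38.97 billion.
After: m₂ = (1 + 0.366) / (0.2046 + 0.12 + 0.366) ≈ 1.977990, MB₂ = 19 − 2.07 = 16.93, so M₂ = 1.977990 × 16.93 ≈ 33.4874 billion.
ΔM = M₂ − M₁ = 33.4874 − 38.97 = -5.4826 billion.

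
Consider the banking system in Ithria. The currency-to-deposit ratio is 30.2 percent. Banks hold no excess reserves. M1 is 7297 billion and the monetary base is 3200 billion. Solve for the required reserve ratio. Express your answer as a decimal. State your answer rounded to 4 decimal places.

Using m = M/MB = 7297/3200 ≈ 2.280312. Since m = (1 + c)/(c + rr + e), the denominator satisfies c + rr + e = (1 + c)/m = (1 + 0.302) / 2.280312 ≈ 0.570974.
With c = 0.302 and e = 0, the required reserve ratio is 0.570974 − 0.302 − 0 = 0.268974.

0.2690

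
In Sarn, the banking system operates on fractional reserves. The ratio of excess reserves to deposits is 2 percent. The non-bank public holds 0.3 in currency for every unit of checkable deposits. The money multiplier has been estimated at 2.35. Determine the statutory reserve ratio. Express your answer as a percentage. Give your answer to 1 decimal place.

23.3%

Using m = 2.35. Since m = (1 + c)/(c + rr + e), the denominator satisfies c + rr + e = (1 + c)/m = (1 + 0.3) / 2.35 ≈ 0.553191.
With c = 0.3 and e = 0.02, the statutory reserve ratio is 0.553191 − 0.3 − 0.02 = 0.233191.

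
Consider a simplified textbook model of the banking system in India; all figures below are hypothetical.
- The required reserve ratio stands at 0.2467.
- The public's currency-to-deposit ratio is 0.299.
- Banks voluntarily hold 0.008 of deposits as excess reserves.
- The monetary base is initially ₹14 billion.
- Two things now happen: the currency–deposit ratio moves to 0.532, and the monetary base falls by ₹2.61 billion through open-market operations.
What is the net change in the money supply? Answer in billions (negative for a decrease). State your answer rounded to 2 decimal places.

Before: m₁ = (1 + 0.299) / (0.2467 + 0.008 + 0.299) ≈ 2.34604, MB₁ = 14, so M₁ = 2.34604 × 14 ≈ 32.8446 billion.
After: m₂ = (1 + 0.532) / (0.2467 + 0.008 + 0.532) ≈ 1.94738, MB₂ = 14 − 2.61 = 11.39, so M₂ = 1.94738 × 11.39 ≈ 22.1807 billion.
ΔM = M₂ − M₁ = 22.1807 − 32.8446 = -10.6639 billion.

-10.66 billion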